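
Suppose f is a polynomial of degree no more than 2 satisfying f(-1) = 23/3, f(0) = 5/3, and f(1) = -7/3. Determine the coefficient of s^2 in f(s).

1

Write f(s) = as^2 + bs + c. Substituting each data point gives a linear system:
  a - b + c = 23/3
  c = 5/3
  a + b + c = -7/3
Solving the system yields a = 1, b = -5, c = 5/3.
So f(s) = s^2 - 5s + 5/3.
The leading coefficient is 1.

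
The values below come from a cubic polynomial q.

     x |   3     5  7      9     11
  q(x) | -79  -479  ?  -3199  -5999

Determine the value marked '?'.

-1439

The 4 known points determine the degree-3 polynomial uniquely.
Write q(x) = ax^3 + bx^2 + cx + d. Substituting each data point gives a linear system:
  27a + 9b + 3c + d = -79
  125a + 25b + 5c + d = -479
  729a + 81b + 9c + d = -3199
  1331a + 121b + 11c + d = -5999
Solving the system yields a = -5, b = 5, c = 5, d = -4.
So q(x) = -5x^3 + 5x^2 + 5x - 4.
Then q(7) = -1439.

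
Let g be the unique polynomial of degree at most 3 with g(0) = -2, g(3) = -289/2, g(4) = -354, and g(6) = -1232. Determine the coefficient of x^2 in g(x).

3/2

Write g(x) = ax^3 + bx^2 + cx + d. Substituting each data point gives a linear system:
  d = -2
  27a + 9b + 3c + d = -289/2
  64a + 16b + 4c + d = -354
  216a + 36b + 6c + d = -1232
Solving the system yields a = -6, b = 3/2, c = 2, d = -2.
So g(x) = -6x^3 + (3/2)x^2 + 2x - 2.
The coefficient of x^2 is 3/2.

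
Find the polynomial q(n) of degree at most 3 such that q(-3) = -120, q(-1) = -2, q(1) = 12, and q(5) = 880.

q(n) = 6n^3 + 5n^2 + n

Write q(n) = an^3 + bn^2 + cn + d. Substituting each data point gives a linear system:
  -27a + 9b - 3c + d = -120
  -a + b - c + d = -2
  a + b + c + d = 12
  125a + 25b + 5c + d = 880
Solving the system yields a = 6, b = 5, c = 1, d = 0.
So q(n) = 6n^3 + 5n^2 + n.
Check: q(-3) = -120. ✓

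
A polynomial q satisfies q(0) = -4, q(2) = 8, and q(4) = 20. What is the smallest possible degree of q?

Forward differences of the values at x = 0, 2, 4:
  q  : -4  8  20
  Δ  : 12  12
  Δ^2: 0
The first differences are constant (12) and nonzero, while all higher differences vanish, so the minimal degree is 1.

1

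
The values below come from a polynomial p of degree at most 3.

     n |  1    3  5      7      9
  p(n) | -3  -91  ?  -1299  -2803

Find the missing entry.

-459

On equispaced nodes a degree-3 polynomial has vanishing fourth forward difference, so
  p(1) - 4·p(3) + 6·p(5) - 4·p(7) + p(9) = 0.
Substituting the known values and solving for p(5):
  6·p(5) = -2754
  p(5) = -459.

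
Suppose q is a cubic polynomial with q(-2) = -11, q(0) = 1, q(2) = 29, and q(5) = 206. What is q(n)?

q(n) = n^3 + 2n^2 + 6n + 1

Write q(n) = an^3 + bn^2 + cn + d. Substituting each data point gives a linear system:
  -8a + 4b - 2c + d = -11
  d = 1
  8a + 4b + 2c + d = 29
  125a + 25b + 5c + d = 206
Solving the system yields a = 1, b = 2, c = 6, d = 1.
So q(n) = n^3 + 2n^2 + 6n + 1.
Check: q(0) = 1. ✓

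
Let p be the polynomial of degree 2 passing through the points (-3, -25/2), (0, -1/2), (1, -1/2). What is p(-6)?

Using the Lagrange interpolation formula with nodes -3, 0, 1:
  L_0(u) = u(u - 1) / 12
  L_1(u) = (u + 3)(u - 1) / -3
  L_2(u) = (u + 3)u / 4
Then p(u) = -25/2·L_0(u) - 1/2·L_1(u) - 1/2·L_2(u).
Expanding and collecting terms gives p(u) = -u² + u - 1/2.
Evaluating at u = -6: p(-6) = -85/2.

-85/2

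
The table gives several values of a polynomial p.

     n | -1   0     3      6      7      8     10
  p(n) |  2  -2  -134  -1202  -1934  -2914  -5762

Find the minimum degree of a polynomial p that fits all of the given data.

3

Divided differences on the nodes -1, 0, 3, 6, 7, 8, 10:
  order 0: 2  -2  -134  -1202  -1934  -2914  -5762
  order 1: -4  -44  -356  -732  -980  -1424
  order 2: -10  -52  -94  -124  -148
  order 3: -6  -6  -6  -6
  order 4: 0  0  0
  order 5: 0  0
  order 6: 0
The order-3 divided differences are all -6 (nonzero) and every higher order vanishes, so the data lies on a polynomial of degree exactly 3.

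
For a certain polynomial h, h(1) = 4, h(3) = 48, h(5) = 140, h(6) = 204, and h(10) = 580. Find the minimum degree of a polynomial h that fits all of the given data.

Divided differences on the nodes 1, 3, 5, 6, 10:
  order 0: 4  48  140  204  580
  order 1: 22  46  64  94
  order 2: 6  6  6
  order 3: 0  0
  order 4: 0
The order-2 divided differences are all 6 (nonzero) and every higher order vanishes, so the data lies on a polynomial of degree exactly 2.

2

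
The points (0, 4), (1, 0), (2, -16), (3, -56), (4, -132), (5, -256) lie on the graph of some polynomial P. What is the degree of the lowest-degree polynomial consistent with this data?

Forward differences of the values at u = 0, 1, 2, 3, 4, 5:
  P  : 4  0  -16  -56  -132  -256
  Δ  : -4  -16  -40  -76  -124
  Δ^2: -12  -24  -36  -48
  Δ^3: -12  -12  -12
  Δ^4: 0  0
  Δ^5: 0
The third differences are constant (-12) and nonzero, while all higher differences vanish, so the minimal degree is 3.

3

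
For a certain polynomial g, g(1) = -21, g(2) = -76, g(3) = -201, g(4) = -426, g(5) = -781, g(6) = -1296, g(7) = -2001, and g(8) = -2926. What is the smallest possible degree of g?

Forward differences of the values at t = 1, 2, 3, 4, 5, 6, 7, 8:
  g  : -21  -76  -201  -426  -781  -1296  -2001  -2926
  Δ  : -55  -125  -225  -355  -515  -705  -925
  Δ^2: -70  -100  -130  -160  -190  -220
  Δ^3: -30  -30  -30  -30  -30
  Δ^4: 0  0  0  0
  Δ^5: 0  0  0
  Δ^6: 0  0
  Δ^7: 0
The third differences are constant (-30) and nonzero, while all higher differences vanish, so the minimal degree is 3.

3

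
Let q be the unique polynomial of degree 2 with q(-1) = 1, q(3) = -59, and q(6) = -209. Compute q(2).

Write q(u) = au^2 + bu + c. Substituting each data point gives a linear system:
  a - b + c = 1
  9a + 3b + c = -59
  36a + 6b + c = -209
Solving the system yields a = -5, b = -5, c = 1.
So q(u) = -5u² - 5u + 1.
Then q(2) = -29.

-29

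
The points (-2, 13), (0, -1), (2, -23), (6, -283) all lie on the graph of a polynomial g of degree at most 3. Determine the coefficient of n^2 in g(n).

Write g(n) = an^3 + bn^2 + cn + d. Substituting each data point gives a linear system:
  -8a + 4b - 2c + d = 13
  d = -1
  8a + 4b + 2c + d = -23
  216a + 36b + 6c + d = -283
Solving the system yields a = -1, b = -1, c = -5, d = -1.
So g(n) = -n^3 - n^2 - 5n - 1.
The coefficient of n^2 is -1.

-1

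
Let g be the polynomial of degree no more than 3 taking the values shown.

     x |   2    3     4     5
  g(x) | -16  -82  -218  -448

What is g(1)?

Forward differences of the values at x = 2, 3, 4, 5:
  g  : -16  -82  -218  -448
  Δ  : -66  -136  -230
  Δ^2: -70  -94
  Δ^3: -24
The third differences are constant, confirming degree 3.
Interpolating (Newton forward form) and evaluating at x = 1 gives g(1) = 4.

4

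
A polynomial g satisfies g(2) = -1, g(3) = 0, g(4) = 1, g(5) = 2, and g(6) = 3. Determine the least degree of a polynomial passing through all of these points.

Forward differences of the values at n = 2, 3, 4, 5, 6:
  g  : -1  0  1  2  3
  Δ  : 1  1  1  1
  Δ^2: 0  0  0
  Δ^3: 0  0
  Δ^4: 0
The first differences are constant (1) and nonzero, while all higher differences vanish, so the minimal degree is 1.

1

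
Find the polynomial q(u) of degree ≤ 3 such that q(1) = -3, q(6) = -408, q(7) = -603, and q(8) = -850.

Write q(u) = au^3 + bu^2 + cu + d. Substituting each data point gives a linear system:
  a + b + c + d = -3
  216a + 36b + 6c + d = -408
  343a + 49b + 7c + d = -603
  512a + 64b + 8c + d = -850
Solving the system yields a = -1, b = -5, c = -3, d = 6.
So q(u) = -u^3 - 5u^2 - 3u + 6.
Check: q(7) = -603. ✓

q(u) = -u^3 - 5u^2 - 3u + 6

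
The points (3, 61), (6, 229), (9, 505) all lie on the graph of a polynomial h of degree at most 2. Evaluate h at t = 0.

Write h(t) = at^2 + bt + c. Substituting each data point gives a linear system:
  9a + 3b + c = 61
  36a + 6b + c = 229
  81a + 9b + c = 505
Solving the system yields a = 6, b = 2, c = 1.
So h(t) = 6t² + 2t + 1.
Then h(0) = 1.

1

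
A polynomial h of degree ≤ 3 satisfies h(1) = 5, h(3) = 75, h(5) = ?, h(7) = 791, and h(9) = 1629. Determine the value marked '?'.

305

The 4 known points determine the degree-3 polynomial uniquely.
Write h(n) = an^3 + bn^2 + cn + d. Substituting each data point gives a linear system:
  a + b + c + d = 5
  27a + 9b + 3c + d = 75
  343a + 49b + 7c + d = 791
  729a + 81b + 9c + d = 1629
Solving the system yields a = 2, b = 2, c = 1, d = 0.
So h(n) = 2n^3 + 2n^2 + n.
Then h(5) = 305.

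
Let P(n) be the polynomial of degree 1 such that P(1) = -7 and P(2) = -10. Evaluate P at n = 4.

-16

Using the Lagrange interpolation formula with nodes 1, 2:
  L_0(n) = (n - 2) / -1
  L_1(n) = (n - 1) / 1
Then P(n) = -7·L_0(n) - 10·L_1(n).
Expanding and collecting terms gives P(n) = -3n - 4.
Evaluating at n = 4: P(4) = -16.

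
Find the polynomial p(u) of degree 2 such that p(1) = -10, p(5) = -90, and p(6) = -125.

Write p(u) = au^2 + bu + c. Substituting each data point gives a linear system:
  a + b + c = -10
  25a + 5b + c = -90
  36a + 6b + c = -125
Solving the system yields a = -3, b = -2, c = -5.
So p(u) = -3u² - 2u - 5.
Check: p(6) = -125. ✓

p(u) = -3u^2 - 2u - 5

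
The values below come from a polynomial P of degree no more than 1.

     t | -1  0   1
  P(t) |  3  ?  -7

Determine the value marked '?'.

-2

The 2 known points determine the degree-1 polynomial uniquely.
Write P(t) = at + b. Substituting each data point gives a linear system:
  -a + b = 3
  a + b = -7
Solving the system yields a = -5, b = -2.
So P(t) = -5t - 2.
Then P(0) = -2.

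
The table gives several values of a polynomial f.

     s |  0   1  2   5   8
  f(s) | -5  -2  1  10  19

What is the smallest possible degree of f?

Divided differences on the nodes 0, 1, 2, 5, 8:
  order 0: -5  -2  1  10  19
  order 1: 3  3  3  3
  order 2: 0  0  0
  order 3: 0  0
  order 4: 0
The order-1 divided differences are all 3 (nonzero) and every higher order vanishes, so the data lies on a polynomial of degree exactly 1.

1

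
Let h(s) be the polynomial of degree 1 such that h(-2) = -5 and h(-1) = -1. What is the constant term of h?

Write h(s) = as + b. Substituting each data point gives a linear system:
  -2a + b = -5
  -a + b = -1
Solving the system yields a = 4, b = 3.
So h(s) = 4s + 3.
The constant term is 3.

3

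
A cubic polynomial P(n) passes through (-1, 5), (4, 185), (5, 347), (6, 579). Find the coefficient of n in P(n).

Write P(n) = an^3 + bn^2 + cn + d. Substituting each data point gives a linear system:
  -a + b - c + d = 5
  64a + 16b + 4c + d = 185
  125a + 25b + 5c + d = 347
  216a + 36b + 6c + d = 579
Solving the system yields a = 2, b = 5, c = -5, d = -3.
So P(n) = 2n³ + 5n² - 5n - 3.
The coefficient of n is -5.

-5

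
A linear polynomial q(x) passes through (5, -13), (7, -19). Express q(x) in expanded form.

q(x) = -3x + 2

Using the Lagrange interpolation formula with nodes 5, 7:
  L_0(x) = (x - 7) / -2
  L_1(x) = (x - 5) / 2
Then q(x) = -13·L_0(x) - 19·L_1(x).
Expanding and collecting terms gives q(x) = -3x + 2.
Check: q(7) = -19. ✓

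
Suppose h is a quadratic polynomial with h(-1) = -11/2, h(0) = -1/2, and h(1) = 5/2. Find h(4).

Write h(t) = at^2 + bt + c. Substituting each data point gives a linear system:
  a - b + c = -11/2
  c = -1/2
  a + b + c = 5/2
Solving the system yields a = -1, b = 4, c = -1/2.
So h(t) = -t² + 4t - 1/2.
Then h(4) = -1/2.

-1/2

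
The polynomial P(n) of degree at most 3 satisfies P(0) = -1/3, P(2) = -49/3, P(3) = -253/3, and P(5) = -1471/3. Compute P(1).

Using the Lagrange interpolation formula with nodes 0, 2, 3, 5:
  L_0(n) = (n - 2)(n - 3)(n - 5) / -30
  L_1(n) = n(n - 3)(n - 5) / 6
  L_2(n) = n(n - 2)(n - 5) / -6
  L_3(n) = n(n - 2)(n - 3) / 30
Then P(n) = -1/3·L_0(n) - 49/3·L_1(n) - 253/3·L_2(n) - 1471/3·L_3(n).
Expanding and collecting terms gives P(n) = -5n^3 + 5n^2 + 2n - 1/3.
Evaluating at n = 1: P(1) = 5/3.

5/3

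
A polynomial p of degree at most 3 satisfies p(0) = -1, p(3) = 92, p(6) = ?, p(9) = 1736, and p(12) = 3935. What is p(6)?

On equispaced nodes a degree-3 polynomial has vanishing fourth forward difference, so
  p(0) - 4·p(3) + 6·p(6) - 4·p(9) + p(12) = 0.
Substituting the known values and solving for p(6):
  6·p(6) = 3378
  p(6) = 563.

563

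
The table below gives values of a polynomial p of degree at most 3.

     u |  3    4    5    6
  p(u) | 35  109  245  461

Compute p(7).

Write p(u) = au^3 + bu^2 + cu + d. Substituting each data point gives a linear system:
  27a + 9b + 3c + d = 35
  64a + 16b + 4c + d = 109
  125a + 25b + 5c + d = 245
  216a + 36b + 6c + d = 461
Solving the system yields a = 3, b = -5, c = -2, d = 5.
So p(u) = 3u^3 - 5u^2 - 2u + 5.
Then p(7) = 775.

775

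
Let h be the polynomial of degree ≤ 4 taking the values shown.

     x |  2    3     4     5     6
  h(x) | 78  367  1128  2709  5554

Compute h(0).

Using the Lagrange interpolation formula with nodes 2, 3, 4, 5, 6:
  L_0(x) = (x - 3)(x - 4)(x - 5)(x - 6) / 24
  L_1(x) = (x - 2)(x - 4)(x - 5)(x - 6) / -6
  L_2(x) = (x - 2)(x - 3)(x - 5)(x - 6) / 4
  L_3(x) = (x - 2)(x - 3)(x - 4)(x - 6) / -6
  L_4(x) = (x - 2)(x - 3)(x - 4)(x - 5) / 24
Then h(x) = 78·L_0(x) + 367·L_1(x) + 1128·L_2(x) + 2709·L_3(x) + 5554·L_4(x).
Expanding and collecting terms gives h(x) = 4x^4 + 2x^3 - 2x^2 + x + 4.
Evaluating at x = 0: h(0) = 4.

4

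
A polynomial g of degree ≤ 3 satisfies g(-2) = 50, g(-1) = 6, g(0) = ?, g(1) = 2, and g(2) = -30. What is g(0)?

The 4 known points determine the degree-3 polynomial uniquely.
Write g(x) = ax^3 + bx^2 + cx + d. Substituting each data point gives a linear system:
  -8a + 4b - 2c + d = 50
  -a + b - c + d = 6
  a + b + c + d = 2
  8a + 4b + 2c + d = -30
Solving the system yields a = -6, b = 2, c = 4, d = 2.
So g(x) = -6x^3 + 2x^2 + 4x + 2.
Then g(0) = 2.

2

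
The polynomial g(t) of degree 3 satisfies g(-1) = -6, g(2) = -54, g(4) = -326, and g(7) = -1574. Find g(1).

Write g(t) = at^3 + bt^2 + ct + d. Substituting each data point gives a linear system:
  -a + b - c + d = -6
  8a + 4b + 2c + d = -54
  64a + 16b + 4c + d = -326
  343a + 49b + 7c + d = -1574
Solving the system yields a = -4, b = -4, c = 0, d = -6.
So g(t) = -4t^3 - 4t^2 - 6.
Then g(1) = -14.

-14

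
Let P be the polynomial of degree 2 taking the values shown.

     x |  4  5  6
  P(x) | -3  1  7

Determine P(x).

Write P(x) = ax^2 + bx + c. Substituting each data point gives a linear system:
  16a + 4b + c = -3
  25a + 5b + c = 1
  36a + 6b + c = 7
Solving the system yields a = 1, b = -5, c = 1.
So P(x) = x² - 5x + 1.
Check: P(5) = 1. ✓

P(x) = x^2 - 5x + 1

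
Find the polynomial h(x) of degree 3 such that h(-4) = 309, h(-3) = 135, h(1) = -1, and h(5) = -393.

Write h(x) = ax^3 + bx^2 + cx + d. Substituting each data point gives a linear system:
  -64a + 16b - 4c + d = 309
  -27a + 9b - 3c + d = 135
  a + b + c + d = -1
  125a + 25b + 5c + d = -393
Solving the system yields a = -4, b = 4, c = 2, d = -3.
So h(x) = -4x³ + 4x² + 2x - 3.
Check: h(5) = -393. ✓

h(x) = -4x^3 + 4x^2 + 2x - 3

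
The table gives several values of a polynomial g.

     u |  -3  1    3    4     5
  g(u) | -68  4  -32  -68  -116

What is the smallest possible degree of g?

Divided differences on the nodes -3, 1, 3, 4, 5:
  order 0: -68  4  -32  -68  -116
  order 1: 18  -18  -36  -48
  order 2: -6  -6  -6
  order 3: 0  0
  order 4: 0
The order-2 divided differences are all -6 (nonzero) and every higher order vanishes, so the data lies on a polynomial of degree exactly 2.

2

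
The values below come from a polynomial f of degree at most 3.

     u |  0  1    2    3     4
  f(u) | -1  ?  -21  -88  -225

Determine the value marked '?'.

0

The 4 known points determine the degree-3 polynomial uniquely.
Write f(u) = au^3 + bu^2 + cu + d. Substituting each data point gives a linear system:
  d = -1
  8a + 4b + 2c + d = -21
  27a + 9b + 3c + d = -88
  64a + 16b + 4c + d = -225
Solving the system yields a = -4, b = 1, c = 4, d = -1.
So f(u) = -4u³ + u² + 4u - 1.
Then f(1) = 0.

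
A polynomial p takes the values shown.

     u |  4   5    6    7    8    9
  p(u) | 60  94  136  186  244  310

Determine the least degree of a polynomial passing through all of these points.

Forward differences of the values at u = 4, 5, 6, 7, 8, 9:
  p  : 60  94  136  186  244  310
  Δ  : 34  42  50  58  66
  Δ^2: 8  8  8  8
  Δ^3: 0  0  0
  Δ^4: 0  0
  Δ^5: 0
The second differences are constant (8) and nonzero, while all higher differences vanish, so the minimal degree is 2.

2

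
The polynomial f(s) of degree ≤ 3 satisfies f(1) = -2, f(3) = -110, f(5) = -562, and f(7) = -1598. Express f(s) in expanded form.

Using the Lagrange interpolation formula with nodes 1, 3, 5, 7:
  L_0(s) = (s - 3)(s - 5)(s - 7) / -48
  L_1(s) = (s - 1)(s - 5)(s - 7) / 16
  L_2(s) = (s - 1)(s - 3)(s - 7) / -16
  L_3(s) = (s - 1)(s - 3)(s - 5) / 48
Then f(s) = -2·L_0(s) - 110·L_1(s) - 562·L_2(s) - 1598·L_3(s).
Expanding and collecting terms gives f(s) = -5s^3 + 2s^2 + 3s - 2.
Check: f(5) = -562. ✓

f(s) = -5s^3 + 2s^2 + 3s - 2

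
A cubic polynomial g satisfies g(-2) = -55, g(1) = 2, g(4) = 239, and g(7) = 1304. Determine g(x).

Using the Lagrange interpolation formula with nodes -2, 1, 4, 7:
  L_0(x) = (x - 1)(x - 4)(x - 7) / -162
  L_1(x) = (x + 2)(x - 4)(x - 7) / 54
  L_2(x) = (x + 2)(x - 1)(x - 7) / -54
  L_3(x) = (x + 2)(x - 1)(x - 4) / 162
Then g(x) = -55·L_0(x) + 2·L_1(x) + 239·L_2(x) + 1304·L_3(x).
Expanding and collecting terms gives g(x) = 4x^3 - 2x^2 + 5x - 5.
Check: g(-2) = -55. ✓

g(x) = 4x^3 - 2x^2 + 5x - 5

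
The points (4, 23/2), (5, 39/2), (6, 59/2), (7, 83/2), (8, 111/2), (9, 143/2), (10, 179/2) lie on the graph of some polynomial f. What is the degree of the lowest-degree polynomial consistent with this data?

Forward differences of the values at s = 4, 5, 6, 7, 8, 9, 10:
  f  : 23/2  39/2  59/2  83/2  111/2  143/2  179/2
  Δ  : 8  10  12  14  16  18
  Δ^2: 2  2  2  2  2
  Δ^3: 0  0  0  0
  Δ^4: 0  0  0
  Δ^5: 0  0
  Δ^6: 0
The second differences are constant (2) and nonzero, while all higher differences vanish, so the minimal degree is 2.

2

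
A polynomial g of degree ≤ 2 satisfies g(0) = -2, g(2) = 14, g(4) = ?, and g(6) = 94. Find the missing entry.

The 3 known points determine the degree-2 polynomial uniquely.
Write g(t) = at^2 + bt + c. Substituting each data point gives a linear system:
  c = -2
  4a + 2b + c = 14
  36a + 6b + c = 94
Solving the system yields a = 2, b = 4, c = -2.
So g(t) = 2t² + 4t - 2.
Then g(4) = 46.

46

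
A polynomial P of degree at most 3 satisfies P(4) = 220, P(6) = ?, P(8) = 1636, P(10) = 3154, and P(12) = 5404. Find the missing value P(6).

706

The 4 known points determine the degree-3 polynomial uniquely.
Write P(n) = an^3 + bn^2 + cn + d. Substituting each data point gives a linear system:
  64a + 16b + 4c + d = 220
  512a + 64b + 8c + d = 1636
  1000a + 100b + 10c + d = 3154
  1728a + 144b + 12c + d = 5404
Solving the system yields a = 3, b = 3/2, c = 0, d = 4.
So P(n) = 3n³ + (3/2)n² + 4.
Then P(6) = 706.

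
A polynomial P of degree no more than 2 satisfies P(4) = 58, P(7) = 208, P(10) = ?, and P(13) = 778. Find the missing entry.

448

The 3 known points determine the degree-2 polynomial uniquely.
Write P(n) = an^2 + bn + c. Substituting each data point gives a linear system:
  16a + 4b + c = 58
  49a + 7b + c = 208
  169a + 13b + c = 778
Solving the system yields a = 5, b = -5, c = -2.
So P(n) = 5n^2 - 5n - 2.
Then P(10) = 448.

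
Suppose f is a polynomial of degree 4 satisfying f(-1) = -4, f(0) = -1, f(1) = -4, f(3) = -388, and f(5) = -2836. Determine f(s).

Write f(s) = as^4 + bs^3 + cs^2 + ds + e. Substituting each data point gives a linear system:
  a - b + c - d + e = -4
  e = -1
  a + b + c + d + e = -4
  81a + 27b + 9c + 3d + e = -388
  625a + 125b + 25c + 5d + e = -2836
Solving the system yields a = -4, b = -3, c = 1, d = 3, e = -1.
So f(s) = -4s^4 - 3s^3 + s^2 + 3s - 1.
Check: f(1) = -4. ✓

f(s) = -4s^4 - 3s^3 + s^2 + 3s - 1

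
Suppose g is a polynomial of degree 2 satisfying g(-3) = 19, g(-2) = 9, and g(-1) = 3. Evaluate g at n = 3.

Forward differences of the values at n = -3, -2, -1:
  g  : 19  9  3
  Δ  : -10  -6
  Δ^2: 4
The second differences are constant, confirming degree 2.
Interpolating (Newton forward form) and evaluating at n = 3 gives g(3) = 19.

19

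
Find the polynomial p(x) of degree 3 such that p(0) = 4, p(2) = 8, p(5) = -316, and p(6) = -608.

p(x) = -4x^3 + 6x^2 + 6x + 4

Using the Lagrange interpolation formula with nodes 0, 2, 5, 6:
  L_0(x) = (x - 2)(x - 5)(x - 6) / -60
  L_1(x) = x(x - 5)(x - 6) / 24
  L_2(x) = x(x - 2)(x - 6) / -15
  L_3(x) = x(x - 2)(x - 5) / 24
Then p(x) = 4·L_0(x) + 8·L_1(x) - 316·L_2(x) - 608·L_3(x).
Expanding and collecting terms gives p(x) = -4x^3 + 6x^2 + 6x + 4.
Check: p(6) = -608. ✓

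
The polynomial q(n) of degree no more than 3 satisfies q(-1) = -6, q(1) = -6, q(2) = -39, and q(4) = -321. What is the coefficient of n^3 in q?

Write q(n) = an^3 + bn^2 + cn + d. Substituting each data point gives a linear system:
  -a + b - c + d = -6
  a + b + c + d = -6
  8a + 4b + 2c + d = -39
  64a + 16b + 4c + d = -321
Solving the system yields a = -5, b = -1, c = 5, d = -5.
So q(n) = -5n^3 - n^2 + 5n - 5.
The leading coefficient is -5.

-5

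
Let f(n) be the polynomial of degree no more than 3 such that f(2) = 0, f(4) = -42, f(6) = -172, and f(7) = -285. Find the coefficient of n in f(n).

Write f(n) = an^3 + bn^2 + cn + d. Substituting each data point gives a linear system:
  8a + 4b + 2c + d = 0
  64a + 16b + 4c + d = -42
  216a + 36b + 6c + d = -172
  343a + 49b + 7c + d = -285
Solving the system yields a = -1, b = 1, c = 1, d = 2.
So f(n) = -n³ + n² + n + 2.
The coefficient of n is 1.

1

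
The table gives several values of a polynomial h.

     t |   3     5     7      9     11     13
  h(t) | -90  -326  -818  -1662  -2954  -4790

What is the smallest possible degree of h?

3

Forward differences of the values at t = 3, 5, 7, 9, 11, 13:
  h  : -90  -326  -818  -1662  -2954  -4790
  Δ  : -236  -492  -844  -1292  -1836
  Δ^2: -256  -352  -448  -544
  Δ^3: -96  -96  -96
  Δ^4: 0  0
  Δ^5: 0
The third differences are constant (-96) and nonzero, while all higher differences vanish, so the minimal degree is 3.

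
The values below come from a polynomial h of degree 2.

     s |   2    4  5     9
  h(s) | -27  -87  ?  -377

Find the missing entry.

The 3 known points determine the degree-2 polynomial uniquely.
Write h(s) = as^2 + bs + c. Substituting each data point gives a linear system:
  4a + 2b + c = -27
  16a + 4b + c = -87
  81a + 9b + c = -377
Solving the system yields a = -4, b = -6, c = 1.
So h(s) = -4s^2 - 6s + 1.
Then h(5) = -129.

-129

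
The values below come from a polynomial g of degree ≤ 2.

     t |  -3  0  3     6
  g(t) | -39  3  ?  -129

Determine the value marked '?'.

-27

On equispaced nodes a degree-2 polynomial has vanishing third forward difference, so
  - g(-3) + 3·g(0) - 3·g(3) + g(6) = 0.
Substituting the known values and solving for g(3):
  -3·g(3) = 81
  g(3) = -27.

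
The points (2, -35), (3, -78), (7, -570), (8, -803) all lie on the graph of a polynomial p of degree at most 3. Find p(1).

Write p(s) = as^3 + bs^2 + cs + d. Substituting each data point gives a linear system:
  8a + 4b + 2c + d = -35
  27a + 9b + 3c + d = -78
  343a + 49b + 7c + d = -570
  512a + 64b + 8c + d = -803
Solving the system yields a = -1, b = -4, c = -4, d = -3.
So p(s) = -s^3 - 4s^2 - 4s - 3.
Then p(1) = -12.

-12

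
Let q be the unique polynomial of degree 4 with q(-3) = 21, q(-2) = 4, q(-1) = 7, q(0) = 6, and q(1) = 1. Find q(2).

Write q(n) = an^4 + bn^3 + cn^2 + dn + e. Substituting each data point gives a linear system:
  81a - 27b + 9c - 3d + e = 21
  16a - 8b + 4c - 2d + e = 4
  a - b + c - d + e = 7
  e = 6
  a + b + c + d + e = 1
Solving the system yields a = 1, b = 2, c = -3, d = -5, e = 6.
So q(n) = n^4 + 2n^3 - 3n^2 - 5n + 6.
Then q(2) = 16.

16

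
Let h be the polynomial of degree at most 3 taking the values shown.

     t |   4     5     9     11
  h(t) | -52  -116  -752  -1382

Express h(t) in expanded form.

Write h(t) = at^3 + bt^2 + ct + d. Substituting each data point gives a linear system:
  64a + 16b + 4c + d = -52
  125a + 25b + 5c + d = -116
  729a + 81b + 9c + d = -752
  1331a + 121b + 11c + d = -1382
Solving the system yields a = -1, b = -1, c = 6, d = 4.
So h(t) = -t^3 - t^2 + 6t + 4.
Check: h(9) = -752. ✓

h(t) = -t^3 - t^2 + 6t + 4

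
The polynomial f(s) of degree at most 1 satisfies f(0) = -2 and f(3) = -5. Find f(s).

f(s) = -s - 2

Using the Lagrange interpolation formula with nodes 0, 3:
  L_0(s) = (s - 3) / -3
  L_1(s) = s / 3
Then f(s) = -2·L_0(s) - 5·L_1(s).
Expanding and collecting terms gives f(s) = -s - 2.
Check: f(0) = -2. ✓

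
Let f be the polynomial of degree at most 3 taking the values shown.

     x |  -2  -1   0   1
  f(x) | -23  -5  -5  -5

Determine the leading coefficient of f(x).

Write f(x) = ax^3 + bx^2 + cx + d. Substituting each data point gives a linear system:
  -8a + 4b - 2c + d = -23
  -a + b - c + d = -5
  d = -5
  a + b + c + d = -5
Solving the system yields a = 3, b = 0, c = -3, d = -5.
So f(x) = 3x³ - 3x - 5.
The leading coefficient is 3.

3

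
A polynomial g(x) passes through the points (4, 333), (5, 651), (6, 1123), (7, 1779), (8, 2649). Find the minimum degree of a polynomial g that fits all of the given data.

3

Forward differences of the values at x = 4, 5, 6, 7, 8:
  g  : 333  651  1123  1779  2649
  Δ  : 318  472  656  870
  Δ^2: 154  184  214
  Δ^3: 30  30
  Δ^4: 0
The third differences are constant (30) and nonzero, while all higher differences vanish, so the minimal degree is 3.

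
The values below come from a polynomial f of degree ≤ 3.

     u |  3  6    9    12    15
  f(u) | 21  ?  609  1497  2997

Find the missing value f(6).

The 4 known points determine the degree-3 polynomial uniquely.
Write f(u) = au^3 + bu^2 + cu + d. Substituting each data point gives a linear system:
  27a + 9b + 3c + d = 21
  729a + 81b + 9c + d = 609
  1728a + 144b + 12c + d = 1497
  3375a + 225b + 15c + d = 2997
Solving the system yields a = 1, b = -2, c = 5, d = -3.
So f(u) = u³ - 2u² + 5u - 3.
Then f(6) = 171.

171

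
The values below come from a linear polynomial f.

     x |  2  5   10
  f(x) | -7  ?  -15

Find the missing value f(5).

-10

The 2 known points determine the degree-1 polynomial uniquely.
Write f(x) = ax + b. Substituting each data point gives a linear system:
  2a + b = -7
  10a + b = -15
Solving the system yields a = -1, b = -5.
So f(x) = -x - 5.
Then f(5) = -10.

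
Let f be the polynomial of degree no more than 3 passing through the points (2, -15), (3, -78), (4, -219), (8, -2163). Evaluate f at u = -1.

Using the Lagrange interpolation formula with nodes 2, 3, 4, 8:
  L_0(u) = (u - 3)(u - 4)(u - 8) / -12
  L_1(u) = (u - 2)(u - 4)(u - 8) / 5
  L_2(u) = (u - 2)(u - 3)(u - 8) / -8
  L_3(u) = (u - 2)(u - 3)(u - 4) / 120
Then f(u) = -15·L_0(u) - 78·L_1(u) - 219·L_2(u) - 2163·L_3(u).
Expanding and collecting terms gives f(u) = -5u^3 + 6u^2 + 2u - 3.
Evaluating at u = -1: f(-1) = 6.

6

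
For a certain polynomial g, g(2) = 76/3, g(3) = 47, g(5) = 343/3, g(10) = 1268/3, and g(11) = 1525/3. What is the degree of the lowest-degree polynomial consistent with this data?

Divided differences on the nodes 2, 3, 5, 10, 11:
  order 0: 76/3  47  343/3  1268/3  1525/3
  order 1: 65/3  101/3  185/3  257/3
  order 2: 4  4  4
  order 3: 0  0
  order 4: 0
The order-2 divided differences are all 4 (nonzero) and every higher order vanishes, so the data lies on a polynomial of degree exactly 2.

2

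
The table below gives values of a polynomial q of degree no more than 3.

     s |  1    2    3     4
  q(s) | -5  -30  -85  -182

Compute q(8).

-1230

Using the Lagrange interpolation formula with nodes 1, 2, 3, 4:
  L_0(s) = (s - 2)(s - 3)(s - 4) / -6
  L_1(s) = (s - 1)(s - 3)(s - 4) / 2
  L_2(s) = (s - 1)(s - 2)(s - 4) / -2
  L_3(s) = (s - 1)(s - 2)(s - 3) / 6
Then q(s) = -5·L_0(s) - 30·L_1(s) - 85·L_2(s) - 182·L_3(s).
Expanding and collecting terms gives q(s) = -2s³ - 3s² - 2s + 2.
Evaluating at s = 8: q(8) = -1230.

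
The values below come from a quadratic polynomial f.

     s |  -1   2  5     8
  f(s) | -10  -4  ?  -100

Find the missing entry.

The 3 known points determine the degree-2 polynomial uniquely.
Write f(s) = as^2 + bs + c. Substituting each data point gives a linear system:
  a - b + c = -10
  4a + 2b + c = -4
  64a + 8b + c = -100
Solving the system yields a = -2, b = 4, c = -4.
So f(s) = -2s² + 4s - 4.
Then f(5) = -34.

-34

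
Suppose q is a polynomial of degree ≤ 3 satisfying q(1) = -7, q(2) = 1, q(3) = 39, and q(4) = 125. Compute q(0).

-3

Write q(n) = an^3 + bn^2 + cn + d. Substituting each data point gives a linear system:
  a + b + c + d = -7
  8a + 4b + 2c + d = 1
  27a + 9b + 3c + d = 39
  64a + 16b + 4c + d = 125
Solving the system yields a = 3, b = -3, c = -4, d = -3.
So q(n) = 3n^3 - 3n^2 - 4n - 3.
Then q(0) = -3.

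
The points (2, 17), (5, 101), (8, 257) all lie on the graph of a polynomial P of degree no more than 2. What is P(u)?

P(u) = 4u^2 + 1

Write P(u) = au^2 + bu + c. Substituting each data point gives a linear system:
  4a + 2b + c = 17
  25a + 5b + c = 101
  64a + 8b + c = 257
Solving the system yields a = 4, b = 0, c = 1.
So P(u) = 4u² + 1.
Check: P(2) = 17. ✓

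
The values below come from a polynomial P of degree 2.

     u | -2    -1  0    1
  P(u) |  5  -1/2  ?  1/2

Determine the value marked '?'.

-2

The 3 known points determine the degree-2 polynomial uniquely.
Write P(u) = au^2 + bu + c. Substituting each data point gives a linear system:
  4a - 2b + c = 5
  a - b + c = -1/2
  a + b + c = 1/2
Solving the system yields a = 2, b = 1/2, c = -2.
So P(u) = 2u^2 + (1/2)u - 2.
Then P(0) = -2.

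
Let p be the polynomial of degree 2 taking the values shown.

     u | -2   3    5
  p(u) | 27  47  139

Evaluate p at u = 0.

Using the Lagrange interpolation formula with nodes -2, 3, 5:
  L_0(u) = (u - 3)(u - 5) / 35
  L_1(u) = (u + 2)(u - 5) / -10
  L_2(u) = (u + 2)(u - 3) / 14
Then p(u) = 27·L_0(u) + 47·L_1(u) + 139·L_2(u).
Expanding and collecting terms gives p(u) = 6u² - 2u - 1.
Evaluating at u = 0: p(0) = -1.

-1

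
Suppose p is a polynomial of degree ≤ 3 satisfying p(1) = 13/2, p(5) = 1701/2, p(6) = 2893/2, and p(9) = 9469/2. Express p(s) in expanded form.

Write p(s) = as^3 + bs^2 + cs + d. Substituting each data point gives a linear system:
  a + b + c + d = 13/2
  125a + 25b + 5c + d = 1701/2
  216a + 36b + 6c + d = 2893/2
  729a + 81b + 9c + d = 9469/2
Solving the system yields a = 6, b = 5, c = -5, d = 1/2.
So p(s) = 6s³ + 5s² - 5s + 1/2.
Check: p(9) = 9469/2. ✓

p(s) = 6s^3 + 5s^2 - 5s + 1/2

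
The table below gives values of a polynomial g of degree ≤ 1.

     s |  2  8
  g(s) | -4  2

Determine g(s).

Write g(s) = as + b. Substituting each data point gives a linear system:
  2a + b = -4
  8a + b = 2
Solving the system yields a = 1, b = -6.
So g(s) = s - 6.
Check: g(2) = -4. ✓

g(s) = s - 6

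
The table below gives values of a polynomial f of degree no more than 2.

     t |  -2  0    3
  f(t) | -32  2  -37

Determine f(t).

Using the Lagrange interpolation formula with nodes -2, 0, 3:
  L_0(t) = t(t - 3) / 10
  L_1(t) = (t + 2)(t - 3) / -6
  L_2(t) = (t + 2)t / 15
Then f(t) = -32·L_0(t) + 2·L_1(t) - 37·L_2(t).
Expanding and collecting terms gives f(t) = -6t^2 + 5t + 2.
Check: f(-2) = -32. ✓

f(t) = -6t^2 + 5t + 2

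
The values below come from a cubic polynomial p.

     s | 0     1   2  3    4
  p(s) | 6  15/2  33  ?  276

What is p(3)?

225/2

The 4 known points determine the degree-3 polynomial uniquely.
Write p(s) = as^3 + bs^2 + cs + d. Substituting each data point gives a linear system:
  d = 6
  a + b + c + d = 15/2
  8a + 4b + 2c + d = 33
  64a + 16b + 4c + d = 276
Solving the system yields a = 5, b = -3, c = -1/2, d = 6.
So p(s) = 5s^3 - 3s^2 - (1/2)s + 6.
Then p(3) = 225/2.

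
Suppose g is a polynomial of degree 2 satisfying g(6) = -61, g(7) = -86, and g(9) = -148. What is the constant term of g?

5

Write g(s) = as^2 + bs + c. Substituting each data point gives a linear system:
  36a + 6b + c = -61
  49a + 7b + c = -86
  81a + 9b + c = -148
Solving the system yields a = -2, b = 1, c = 5.
So g(s) = -2s² + s + 5.
The constant term is 5.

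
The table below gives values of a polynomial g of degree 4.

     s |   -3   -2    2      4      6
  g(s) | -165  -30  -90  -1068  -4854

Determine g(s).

Write g(s) = as^4 + bs^3 + cs^2 + ds + e. Substituting each data point gives a linear system:
  81a - 27b + 9c - 3d + e = -165
  16a - 8b + 4c - 2d + e = -30
  16a + 8b + 4c + 2d + e = -90
  256a + 64b + 16c + 4d + e = -1068
  1296a + 216b + 36c + 6d + e = -4854
Solving the system yields a = -3, b = -4, c = -3, d = 1, e = 0.
So g(s) = -3s⁴ - 4s³ - 3s² + s.
Check: g(6) = -4854. ✓

g(s) = -3s^4 - 4s^3 - 3s^2 + s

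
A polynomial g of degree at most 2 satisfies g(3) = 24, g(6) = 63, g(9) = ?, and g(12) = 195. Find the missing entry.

The 3 known points determine the degree-2 polynomial uniquely.
Write g(n) = an^2 + bn + c. Substituting each data point gives a linear system:
  9a + 3b + c = 24
  36a + 6b + c = 63
  144a + 12b + c = 195
Solving the system yields a = 1, b = 4, c = 3.
So g(n) = n^2 + 4n + 3.
Then g(9) = 120.

120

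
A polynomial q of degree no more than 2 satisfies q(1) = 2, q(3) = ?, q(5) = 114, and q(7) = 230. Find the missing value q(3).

38

On equispaced nodes a degree-2 polynomial has vanishing third forward difference, so
  - q(1) + 3·q(3) - 3·q(5) + q(7) = 0.
Substituting the known values and solving for q(3):
  3·q(3) = 114
  q(3) = 38.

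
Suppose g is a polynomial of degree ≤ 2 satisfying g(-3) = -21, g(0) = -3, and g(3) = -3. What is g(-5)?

-43

Forward differences of the values at s = -3, 0, 3:
  g  : -21  -3  -3
  Δ  : 18  0
  Δ^2: -18
The second differences are constant, confirming degree 2.
Interpolating (Newton forward form) and evaluating at s = -5 gives g(-5) = -43.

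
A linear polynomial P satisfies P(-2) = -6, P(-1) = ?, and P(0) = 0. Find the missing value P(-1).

-3

On equispaced nodes a degree-1 polynomial has vanishing second forward difference, so
  P(-2) - 2·P(-1) + P(0) = 0.
Substituting the known values and solving for P(-1):
  -2·P(-1) = 6
  P(-1) = -3.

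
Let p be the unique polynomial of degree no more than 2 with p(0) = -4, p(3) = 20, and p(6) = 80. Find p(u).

Write p(u) = au^2 + bu + c. Substituting each data point gives a linear system:
  c = -4
  9a + 3b + c = 20
  36a + 6b + c = 80
Solving the system yields a = 2, b = 2, c = -4.
So p(u) = 2u^2 + 2u - 4.
Check: p(3) = 20. ✓

p(u) = 2u^2 + 2u - 4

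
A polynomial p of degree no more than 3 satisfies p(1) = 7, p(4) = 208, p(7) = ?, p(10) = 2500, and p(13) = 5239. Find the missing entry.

931

The 4 known points determine the degree-3 polynomial uniquely.
Write p(s) = as^3 + bs^2 + cs + d. Substituting each data point gives a linear system:
  a + b + c + d = 7
  64a + 16b + 4c + d = 208
  1000a + 100b + 10c + d = 2500
  2197a + 169b + 13c + d = 5239
Solving the system yields a = 2, b = 5, c = 0, d = 0.
So p(s) = 2s^3 + 5s^2.
Then p(7) = 931.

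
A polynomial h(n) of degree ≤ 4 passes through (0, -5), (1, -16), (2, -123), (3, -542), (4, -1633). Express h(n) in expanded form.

h(n) = -6n^4 - 6n^2 + n - 5

Write h(n) = an^4 + bn^3 + cn^2 + dn + e. Substituting each data point gives a linear system:
  e = -5
  a + b + c + d + e = -16
  16a + 8b + 4c + 2d + e = -123
  81a + 27b + 9c + 3d + e = -542
  256a + 64b + 16c + 4d + e = -1633
Solving the system yields a = -6, b = 0, c = -6, d = 1, e = -5.
So h(n) = -6n⁴ - 6n² + n - 5.
Check: h(4) = -1633. ✓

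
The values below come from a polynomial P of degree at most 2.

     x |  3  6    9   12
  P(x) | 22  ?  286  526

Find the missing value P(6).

118

On equispaced nodes a degree-2 polynomial has vanishing third forward difference, so
  - P(3) + 3·P(6) - 3·P(9) + P(12) = 0.
Substituting the known values and solving for P(6):
  3·P(6) = 354
  P(6) = 118.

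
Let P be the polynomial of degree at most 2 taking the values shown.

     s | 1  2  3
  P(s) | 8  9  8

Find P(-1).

Write P(s) = as^2 + bs + c. Substituting each data point gives a linear system:
  a + b + c = 8
  4a + 2b + c = 9
  9a + 3b + c = 8
Solving the system yields a = -1, b = 4, c = 5.
So P(s) = -s^2 + 4s + 5.
Then P(-1) = 0.

0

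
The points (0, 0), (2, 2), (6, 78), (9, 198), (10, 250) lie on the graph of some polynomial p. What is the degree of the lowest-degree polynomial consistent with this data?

Divided differences on the nodes 0, 2, 6, 9, 10:
  order 0: 0  2  78  198  250
  order 1: 1  19  40  52
  order 2: 3  3  3
  order 3: 0  0
  order 4: 0
The order-2 divided differences are all 3 (nonzero) and every higher order vanishes, so the data lies on a polynomial of degree exactly 2.

2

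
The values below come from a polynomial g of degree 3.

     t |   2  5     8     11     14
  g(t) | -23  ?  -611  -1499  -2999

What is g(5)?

The 4 known points determine the degree-3 polynomial uniquely.
Write g(t) = at^3 + bt^2 + ct + d. Substituting each data point gives a linear system:
  8a + 4b + 2c + d = -23
  512a + 64b + 8c + d = -611
  1331a + 121b + 11c + d = -1499
  2744a + 196b + 14c + d = -2999
Solving the system yields a = -1, b = -1, c = -4, d = -3.
So g(t) = -t³ - t² - 4t - 3.
Then g(5) = -173.

-173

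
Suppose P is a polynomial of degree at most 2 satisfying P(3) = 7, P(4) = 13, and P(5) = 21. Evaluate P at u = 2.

3

Write P(u) = au^2 + bu + c. Substituting each data point gives a linear system:
  9a + 3b + c = 7
  16a + 4b + c = 13
  25a + 5b + c = 21
Solving the system yields a = 1, b = -1, c = 1.
So P(u) = u^2 - u + 1.
Then P(2) = 3.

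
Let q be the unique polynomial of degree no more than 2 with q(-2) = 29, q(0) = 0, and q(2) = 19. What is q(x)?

Write q(x) = ax^2 + bx + c. Substituting each data point gives a linear system:
  4a - 2b + c = 29
  c = 0
  4a + 2b + c = 19
Solving the system yields a = 6, b = -5/2, c = 0.
So q(x) = 6x^2 - (5/2)x.
Check: q(2) = 19. ✓

q(x) = 6x^2 - (5/2)x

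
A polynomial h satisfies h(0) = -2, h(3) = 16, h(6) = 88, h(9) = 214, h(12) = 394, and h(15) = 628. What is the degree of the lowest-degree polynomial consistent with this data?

2

Forward differences of the values at u = 0, 3, 6, 9, 12, 15:
  h  : -2  16  88  214  394  628
  Δ  : 18  72  126  180  234
  Δ^2: 54  54  54  54
  Δ^3: 0  0  0
  Δ^4: 0  0
  Δ^5: 0
The second differences are constant (54) and nonzero, while all higher differences vanish, so the minimal degree is 2.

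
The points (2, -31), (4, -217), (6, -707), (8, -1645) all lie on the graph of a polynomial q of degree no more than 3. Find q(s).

Write q(s) = as^3 + bs^2 + cs + d. Substituting each data point gives a linear system:
  8a + 4b + 2c + d = -31
  64a + 16b + 4c + d = -217
  216a + 36b + 6c + d = -707
  512a + 64b + 8c + d = -1645
Solving the system yields a = -3, b = -2, c = 3, d = -5.
So q(s) = -3s^3 - 2s^2 + 3s - 5.
Check: q(2) = -31. ✓

q(s) = -3s^3 - 2s^2 + 3s - 5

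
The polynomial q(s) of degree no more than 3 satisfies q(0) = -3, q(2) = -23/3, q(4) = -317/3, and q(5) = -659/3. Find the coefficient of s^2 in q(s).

1/3

Write q(s) = as^3 + bs^2 + cs + d. Substituting each data point gives a linear system:
  d = -3
  8a + 4b + 2c + d = -23/3
  64a + 16b + 4c + d = -317/3
  125a + 25b + 5c + d = -659/3
Solving the system yields a = -2, b = 1/3, c = 5, d = -3.
So q(s) = -2s^3 + (1/3)s^2 + 5s - 3.
The coefficient of s^2 is 1/3.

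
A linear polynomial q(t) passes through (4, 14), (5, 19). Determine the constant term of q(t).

Write q(t) = at + b. Substituting each data point gives a linear system:
  4a + b = 14
  5a + b = 19
Solving the system yields a = 5, b = -6.
So q(t) = 5t - 6.
The constant term is -6.

-6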